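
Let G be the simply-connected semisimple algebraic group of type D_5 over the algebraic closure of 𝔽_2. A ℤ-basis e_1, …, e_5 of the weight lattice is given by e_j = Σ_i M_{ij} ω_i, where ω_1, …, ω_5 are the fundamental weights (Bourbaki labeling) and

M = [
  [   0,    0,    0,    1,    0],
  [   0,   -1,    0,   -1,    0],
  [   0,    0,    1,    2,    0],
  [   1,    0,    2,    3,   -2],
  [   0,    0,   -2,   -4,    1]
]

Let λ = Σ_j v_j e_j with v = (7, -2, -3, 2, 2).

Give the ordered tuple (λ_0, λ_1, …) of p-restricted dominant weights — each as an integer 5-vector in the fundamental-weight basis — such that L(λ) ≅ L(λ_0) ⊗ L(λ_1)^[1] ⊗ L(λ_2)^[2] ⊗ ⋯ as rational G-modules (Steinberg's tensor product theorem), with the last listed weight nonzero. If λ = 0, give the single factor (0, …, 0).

Converting to the ω-basis (c_i = row i of M dotted with v = (7, -2, -3, 2, 2)):
  c_1 = 0·7 + (0)·(-2) + (0)·(-3) + 1·2 + 0·2 = 2
  c_2 = 0·7 + (-1)·(-2) + (0)·(-3) + (-1)·(2) + 0·2 = 0
  c_3 = 0·7 + (0)·(-2) + (1)·(-3) + 2·2 + 0·2 = 1
  c_4 = 1·7 + (0)·(-2) + (2)·(-3) + 3·2 + (-2)·(2) = 3
  c_5 = 0·7 + (0)·(-2) + (-2)·(-3) + (-4)·(2) + 1·2 = 0
Expand coordinatewise in base 2:
  c_1 = 2 = 0·2^0 + 1·2^1
  c_2 = 0
  c_3 = 1 = 1·2^0
  c_4 = 3 = 1·2^0 + 1·2^1
  c_5 = 0
p-restricted factor λ_0 = (0, 0, 1, 1, 0)
p-restricted factor λ_1 = (1, 0, 0, 1, 0)

((0, 0, 1, 1, 0), (1, 0, 0, 1, 0))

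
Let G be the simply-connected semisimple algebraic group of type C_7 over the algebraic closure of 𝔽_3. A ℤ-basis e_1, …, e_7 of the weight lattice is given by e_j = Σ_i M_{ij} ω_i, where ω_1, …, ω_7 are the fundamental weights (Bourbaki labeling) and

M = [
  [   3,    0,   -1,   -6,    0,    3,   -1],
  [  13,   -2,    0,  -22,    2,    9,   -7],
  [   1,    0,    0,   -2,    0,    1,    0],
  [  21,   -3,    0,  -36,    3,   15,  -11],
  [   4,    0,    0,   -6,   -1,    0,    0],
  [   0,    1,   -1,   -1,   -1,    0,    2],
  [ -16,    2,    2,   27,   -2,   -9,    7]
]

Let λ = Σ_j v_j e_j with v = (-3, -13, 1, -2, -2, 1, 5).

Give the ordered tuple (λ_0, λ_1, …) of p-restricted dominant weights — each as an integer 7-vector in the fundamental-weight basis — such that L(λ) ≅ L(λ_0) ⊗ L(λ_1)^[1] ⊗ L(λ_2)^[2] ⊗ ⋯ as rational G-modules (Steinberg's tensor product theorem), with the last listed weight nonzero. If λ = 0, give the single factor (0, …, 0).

In the fundamental-weight basis, λ has coordinates c = M·v (v = (-3, -13, 1, -2, -2, 1, 5)):
  c_1 = (3)·(-3) + (0)·(-13) + (-1)·(1) + (-6)·(-2) + (0)·(-2) + 3·1 + (-1)·(5) = 0
  c_2 = (13)·(-3) + (-2)·(-13) + 0·1 + (-22)·(-2) + (2)·(-2) + 9·1 + (-7)·(5) = 1
  c_3 = (1)·(-3) + (0)·(-13) + 0·1 + (-2)·(-2) + (0)·(-2) + 1·1 + 0·5 = 2
  c_4 = (21)·(-3) + (-3)·(-13) + 0·1 + (-36)·(-2) + (3)·(-2) + 15·1 + (-11)·(5) = 2
  c_5 = (4)·(-3) + (0)·(-13) + 0·1 + (-6)·(-2) + (-1)·(-2) + 0·1 + 0·5 = 2
  c_6 = (0)·(-3) + (1)·(-13) + (-1)·(1) + (-1)·(-2) + (-1)·(-2) + 0·1 + 2·5 = 0
  c_7 = (-16)·(-3) + (2)·(-13) + 2·1 + (27)·(-2) + (-2)·(-2) + (-9)·(1) + 7·5 = 0
Base-3 expansion of each c_i:
  c_1 = 0
  c_2 = 1 = 1·3^0
  c_3 = 2 = 2·3^0
  c_4 = 2 = 2·3^0
  c_5 = 2 = 2·3^0
  c_6 = 0
  c_7 = 0
p-restricted factor λ_0 = (0, 1, 2, 2, 2, 0, 0)

((0, 1, 2, 2, 2, 0, 0),)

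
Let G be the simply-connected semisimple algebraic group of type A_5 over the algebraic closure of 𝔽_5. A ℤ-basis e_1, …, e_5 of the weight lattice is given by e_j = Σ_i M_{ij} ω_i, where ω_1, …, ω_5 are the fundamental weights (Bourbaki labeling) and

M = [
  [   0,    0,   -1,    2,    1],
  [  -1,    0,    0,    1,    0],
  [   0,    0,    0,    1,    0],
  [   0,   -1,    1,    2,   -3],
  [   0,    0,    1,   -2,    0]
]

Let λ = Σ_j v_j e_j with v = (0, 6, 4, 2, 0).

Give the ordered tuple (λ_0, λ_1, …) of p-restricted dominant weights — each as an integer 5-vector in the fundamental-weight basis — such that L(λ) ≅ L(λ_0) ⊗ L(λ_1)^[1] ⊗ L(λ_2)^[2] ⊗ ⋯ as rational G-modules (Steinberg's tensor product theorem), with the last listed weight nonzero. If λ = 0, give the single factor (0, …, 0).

((0, 2, 2, 2, 0),)

ω-coordinates c = M·v, v = (0, 6, 4, 2, 0):
  c_1 = 0·0 + 0·6 + (-1)·(4) + 2·2 + 1·0 = 0
  c_2 = (-1)·(0) + 0·6 + 0·4 + 1·2 + 0·0 = 2
  c_3 = 0·0 + 0·6 + 0·4 + 1·2 + 0·0 = 2
  c_4 = 0·0 + (-1)·(6) + 1·4 + 2·2 + (-3)·(0) = 2
  c_5 = 0·0 + 0·6 + 1·4 + (-2)·(2) + 0·0 = 0
Writing each c_i in base p = 5:
  c_1 = 0
  c_2 = 2 = 2·5^0
  c_3 = 2 = 2·5^0
  c_4 = 2 = 2·5^0
  c_5 = 0
λ_0 = (0, 2, 2, 2, 0)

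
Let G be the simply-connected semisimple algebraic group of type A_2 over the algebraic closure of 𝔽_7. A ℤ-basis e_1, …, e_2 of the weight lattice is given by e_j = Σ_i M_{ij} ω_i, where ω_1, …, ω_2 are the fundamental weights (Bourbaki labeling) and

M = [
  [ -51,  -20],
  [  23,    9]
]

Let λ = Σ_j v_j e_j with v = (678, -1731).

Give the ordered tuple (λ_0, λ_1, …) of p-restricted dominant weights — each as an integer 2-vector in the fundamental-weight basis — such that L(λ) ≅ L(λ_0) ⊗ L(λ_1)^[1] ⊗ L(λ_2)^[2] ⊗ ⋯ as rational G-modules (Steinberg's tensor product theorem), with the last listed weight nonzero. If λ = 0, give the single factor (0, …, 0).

Change of basis e → ω: c = M·v where v = (678, -1731):
  c_1 = -51*678 + -20*-1731 = 42
  c_2 = 23*678 + 9*-1731 = 15
Writing each c_i in base p = 7:
  c_1 = 42 = 0·7^0 + 6·7^1
  c_2 = 15 = 1·7^0 + 2·7^1
λ_0 = (0, 1)
λ_1 = (6, 2)

((0, 1), (6, 2))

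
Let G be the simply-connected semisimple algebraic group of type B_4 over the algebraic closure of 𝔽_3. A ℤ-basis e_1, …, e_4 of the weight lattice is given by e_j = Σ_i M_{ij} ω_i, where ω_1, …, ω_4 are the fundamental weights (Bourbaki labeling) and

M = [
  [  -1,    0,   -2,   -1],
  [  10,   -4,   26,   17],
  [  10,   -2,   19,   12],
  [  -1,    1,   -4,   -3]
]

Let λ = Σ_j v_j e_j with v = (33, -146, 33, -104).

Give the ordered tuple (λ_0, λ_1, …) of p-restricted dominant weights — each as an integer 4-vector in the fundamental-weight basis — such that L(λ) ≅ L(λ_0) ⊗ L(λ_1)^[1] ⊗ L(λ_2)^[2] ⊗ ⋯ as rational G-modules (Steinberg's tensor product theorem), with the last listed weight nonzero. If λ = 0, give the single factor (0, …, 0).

((2, 1, 1, 1), (1, 1, 0, 0))

Change of basis e → ω: c = M·v where v = (33, -146, 33, -104):
  c_1 = (-1)·(33) + (0)·(-146) + (-2)·(33) + (-1)·(-104) = 5
  c_2 = 10·33 + (-4)·(-146) + 26·33 + (17)·(-104) = 4
  c_3 = 10·33 + (-2)·(-146) + 19·33 + (12)·(-104) = 1
  c_4 = (-1)·(33) + (1)·(-146) + (-4)·(33) + (-3)·(-104) = 1
Expand coordinatewise in base 3:
  c_1 = 5 = 2·3^0 + 1·3^1
  c_2 = 4 = 1·3^0 + 1·3^1
  c_3 = 1 = 1·3^0
  c_4 = 1 = 1·3^0
p-restricted factor λ_0 = (2, 1, 1, 1)
p-restricted factor λ_1 = (1, 1, 0, 0)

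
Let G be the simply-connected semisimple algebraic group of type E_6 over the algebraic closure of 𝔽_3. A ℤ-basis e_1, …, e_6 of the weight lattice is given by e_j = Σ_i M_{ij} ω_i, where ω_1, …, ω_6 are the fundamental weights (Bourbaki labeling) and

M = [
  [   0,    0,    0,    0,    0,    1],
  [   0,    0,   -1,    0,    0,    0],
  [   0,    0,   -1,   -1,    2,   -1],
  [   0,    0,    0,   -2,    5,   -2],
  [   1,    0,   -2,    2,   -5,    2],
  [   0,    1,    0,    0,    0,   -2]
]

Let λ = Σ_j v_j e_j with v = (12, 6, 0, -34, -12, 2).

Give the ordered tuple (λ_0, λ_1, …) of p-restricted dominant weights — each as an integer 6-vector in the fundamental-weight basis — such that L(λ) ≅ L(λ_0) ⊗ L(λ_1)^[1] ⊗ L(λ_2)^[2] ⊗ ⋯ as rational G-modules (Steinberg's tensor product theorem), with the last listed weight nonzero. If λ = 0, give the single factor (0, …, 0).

((2, 0, 2, 1, 2, 2), (0, 0, 2, 1, 2, 0))

Compute c_i = Σ_j M_{ij} v_j with v = (12, 6, 0, -34, -12, 2):
  c_1 = (0)·(12) + (0)·(6) + (0)·(0) + (0)·(-34) + (0)·(-12) + (1)·(2) = 2
  c_2 = (0)·(12) + (0)·(6) + (-1)·(0) + (0)·(-34) + (0)·(-12) + (0)·(2) = 0
  c_3 = (0)·(12) + (0)·(6) + (-1)·(0) + (-1)·(-34) + (2)·(-12) + (-1)·(2) = 8
  c_4 = (0)·(12) + (0)·(6) + (0)·(0) + (-2)·(-34) + (5)·(-12) + (-2)·(2) = 4
  c_5 = (1)·(12) + (0)·(6) + (-2)·(0) + (2)·(-34) + (-5)·(-12) + (2)·(2) = 8
  c_6 = (0)·(12) + (1)·(6) + (0)·(0) + (0)·(-34) + (0)·(-12) + (-2)·(2) = 2
p = 3; digits c_i = Σ_j d_{ij}·3^j, 0 ≤ d_{ij} < 3:
  c_1 = 2 = 2·3^0
  c_2 = 0
  c_3 = 8 = 2·3^0 + 2·3^1
  c_4 = 4 = 1·3^0 + 1·3^1
  c_5 = 8 = 2·3^0 + 2·3^1
  c_6 = 2 = 2·3^0
λ_0 = (2, 0, 2, 1, 2, 2)
λ_1 = (0, 0, 2, 1, 2, 0)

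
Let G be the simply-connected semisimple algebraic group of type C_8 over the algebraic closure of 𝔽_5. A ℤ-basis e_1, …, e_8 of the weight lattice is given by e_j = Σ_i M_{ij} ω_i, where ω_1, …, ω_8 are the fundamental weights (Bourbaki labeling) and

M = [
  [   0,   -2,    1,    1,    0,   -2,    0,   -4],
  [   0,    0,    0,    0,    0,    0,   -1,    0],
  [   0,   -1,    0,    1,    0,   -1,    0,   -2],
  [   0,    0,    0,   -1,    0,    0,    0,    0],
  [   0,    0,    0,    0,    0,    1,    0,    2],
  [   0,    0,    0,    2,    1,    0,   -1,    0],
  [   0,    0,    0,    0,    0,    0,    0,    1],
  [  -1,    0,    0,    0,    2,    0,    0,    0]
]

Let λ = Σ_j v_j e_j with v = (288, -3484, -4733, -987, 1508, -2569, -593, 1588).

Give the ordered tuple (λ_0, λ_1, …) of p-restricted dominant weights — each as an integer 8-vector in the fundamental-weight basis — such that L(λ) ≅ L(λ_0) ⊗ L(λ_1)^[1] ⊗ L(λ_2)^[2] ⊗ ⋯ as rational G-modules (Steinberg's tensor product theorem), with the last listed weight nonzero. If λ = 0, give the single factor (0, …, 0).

((4, 3, 0, 2, 2, 2, 3, 3), (1, 3, 3, 2, 1, 0, 2, 0), (1, 3, 0, 4, 4, 0, 3, 4), (0, 4, 0, 2, 4, 1, 2, 1), (0, 0, 3, 1, 0, 0, 2, 4))

In the fundamental-weight basis, λ has coordinates c = M·v (v = (288, -3484, -4733, -987, 1508, -2569, -593, 1588)):
  c_1 = 0·288 + (-2)·(-3484) + (1)·(-4733) + (1)·(-987) + 0·1508 + (-2)·(-2569) + (0)·(-593) + (-4)·(1588) = 34
  c_2 = 0·288 + (0)·(-3484) + (0)·(-4733) + (0)·(-987) + 0·1508 + (0)·(-2569) + (-1)·(-593) + 0·1588 = 593
  c_3 = 0·288 + (-1)·(-3484) + (0)·(-4733) + (1)·(-987) + 0·1508 + (-1)·(-2569) + (0)·(-593) + (-2)·(1588) = 1890
  c_4 = 0·288 + (0)·(-3484) + (0)·(-4733) + (-1)·(-987) + 0·1508 + (0)·(-2569) + (0)·(-593) + 0·1588 = 987
  c_5 = 0·288 + (0)·(-3484) + (0)·(-4733) + (0)·(-987) + 0·1508 + (1)·(-2569) + (0)·(-593) + 2·1588 = 607
  c_6 = 0·288 + (0)·(-3484) + (0)·(-4733) + (2)·(-987) + 1·1508 + (0)·(-2569) + (-1)·(-593) + 0·1588 = 127
  c_7 = 0·288 + (0)·(-3484) + (0)·(-4733) + (0)·(-987) + 0·1508 + (0)·(-2569) + (0)·(-593) + 1·1588 = 1588
  c_8 = (-1)·(288) + (0)·(-3484) + (0)·(-4733) + (0)·(-987) + 2·1508 + (0)·(-2569) + (0)·(-593) + 0·1588 = 2728
Expand coordinatewise in base 5:
  c_1 = 34 = 4·5^0 + 1·5^1 + 1·5^2
  c_2 = 593 = 3·5^0 + 3·5^1 + 3·5^2 + 4·5^3
  c_3 = 1890 = 0·5^0 + 3·5^1 + 0·5^2 + 0·5^3 + 3·5^4
  c_4 = 987 = 2·5^0 + 2·5^1 + 4·5^2 + 2·5^3 + 1·5^4
  c_5 = 607 = 2·5^0 + 1·5^1 + 4·5^2 + 4·5^3
  c_6 = 127 = 2·5^0 + 0·5^1 + 0·5^2 + 1·5^3
  c_7 = 1588 = 3·5^0 + 2·5^1 + 3·5^2 + 2·5^3 + 2·5^4
  c_8 = 2728 = 3·5^0 + 0·5^1 + 4·5^2 + 1·5^3 + 4·5^4
p-restricted factor λ_0 = (4, 3, 0, 2, 2, 2, 3, 3)
p-restricted factor λ_1 = (1, 3, 3, 2, 1, 0, 2, 0)
p-restricted factor λ_2 = (1, 3, 0, 4, 4, 0, 3, 4)
p-restricted factor λ_3 = (0, 4, 0, 2, 4, 1, 2, 1)
p-restricted factor λ_4 = (0, 0, 3, 1, 0, 0, 2, 4)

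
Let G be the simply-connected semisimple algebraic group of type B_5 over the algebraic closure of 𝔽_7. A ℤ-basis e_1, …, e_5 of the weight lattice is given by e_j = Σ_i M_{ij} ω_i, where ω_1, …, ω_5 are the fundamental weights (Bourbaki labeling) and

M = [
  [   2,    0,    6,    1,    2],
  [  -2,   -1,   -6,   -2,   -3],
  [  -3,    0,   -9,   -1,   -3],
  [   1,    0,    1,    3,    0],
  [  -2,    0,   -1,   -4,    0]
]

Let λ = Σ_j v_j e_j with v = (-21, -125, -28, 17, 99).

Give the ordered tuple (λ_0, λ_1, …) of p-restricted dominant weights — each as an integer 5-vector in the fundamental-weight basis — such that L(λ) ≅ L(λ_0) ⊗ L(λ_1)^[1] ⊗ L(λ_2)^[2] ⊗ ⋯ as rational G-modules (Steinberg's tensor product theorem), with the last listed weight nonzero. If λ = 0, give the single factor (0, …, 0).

((5, 4, 1, 2, 2),)

In the fundamental-weight basis, λ has coordinates c = M·v (v = (-21, -125, -28, 17, 99)):
  c_1 = (2)·(-21) + (0)·(-125) + (6)·(-28) + 1·17 + 2·99 = 5
  c_2 = (-2)·(-21) + (-1)·(-125) + (-6)·(-28) + (-2)·(17) + (-3)·(99) = 4
  c_3 = (-3)·(-21) + (0)·(-125) + (-9)·(-28) + (-1)·(17) + (-3)·(99) = 1
  c_4 = (1)·(-21) + (0)·(-125) + (1)·(-28) + 3·17 + 0·99 = 2
  c_5 = (-2)·(-21) + (0)·(-125) + (-1)·(-28) + (-4)·(17) + 0·99 = 2
Expand coordinatewise in base 7:
  c_1 = 5 = 5·7^0
  c_2 = 4 = 4·7^0
  c_3 = 1 = 1·7^0
  c_4 = 2 = 2·7^0
  c_5 = 2 = 2·7^0
λ_0 = (5, 4, 1, 2, 2)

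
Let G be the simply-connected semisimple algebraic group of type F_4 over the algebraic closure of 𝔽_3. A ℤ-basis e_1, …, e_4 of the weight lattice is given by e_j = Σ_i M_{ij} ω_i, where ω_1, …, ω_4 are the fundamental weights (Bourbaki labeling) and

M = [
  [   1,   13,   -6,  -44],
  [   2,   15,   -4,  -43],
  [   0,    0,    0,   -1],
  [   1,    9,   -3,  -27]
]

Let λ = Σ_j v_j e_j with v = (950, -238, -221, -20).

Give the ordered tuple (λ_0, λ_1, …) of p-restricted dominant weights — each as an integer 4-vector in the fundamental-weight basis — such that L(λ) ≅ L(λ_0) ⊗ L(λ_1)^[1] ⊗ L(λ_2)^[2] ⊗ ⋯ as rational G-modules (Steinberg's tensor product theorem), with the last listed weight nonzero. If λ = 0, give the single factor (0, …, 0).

((2, 2, 2, 2), (2, 0, 0, 0), (0, 2, 2, 1), (2, 2, 0, 0))

Change of basis e → ω: c = M·v where v = (950, -238, -221, -20):
  c_1 = (1)·(950) + (13)·(-238) + (-6)·(-221) + (-44)·(-20) = 62
  c_2 = (2)·(950) + (15)·(-238) + (-4)·(-221) + (-43)·(-20) = 74
  c_3 = (0)·(950) + (0)·(-238) + (0)·(-221) + (-1)·(-20) = 20
  c_4 = (1)·(950) + (9)·(-238) + (-3)·(-221) + (-27)·(-20) = 11
Writing each c_i in base p = 3:
  c_1 = 62 = 2·3^0 + 2·3^1 + 0·3^2 + 2·3^3
  c_2 = 74 = 2·3^0 + 0·3^1 + 2·3^2 + 2·3^3
  c_3 = 20 = 2·3^0 + 0·3^1 + 2·3^2
  c_4 = 11 = 2·3^0 + 0·3^1 + 1·3^2
p-restricted factor λ_0 = (2, 2, 2, 2)
p-restricted factor λ_1 = (2, 0, 0, 0)
p-restricted factor λ_2 = (0, 2, 2, 1)
p-restricted factor λ_3 = (2, 2, 0, 0)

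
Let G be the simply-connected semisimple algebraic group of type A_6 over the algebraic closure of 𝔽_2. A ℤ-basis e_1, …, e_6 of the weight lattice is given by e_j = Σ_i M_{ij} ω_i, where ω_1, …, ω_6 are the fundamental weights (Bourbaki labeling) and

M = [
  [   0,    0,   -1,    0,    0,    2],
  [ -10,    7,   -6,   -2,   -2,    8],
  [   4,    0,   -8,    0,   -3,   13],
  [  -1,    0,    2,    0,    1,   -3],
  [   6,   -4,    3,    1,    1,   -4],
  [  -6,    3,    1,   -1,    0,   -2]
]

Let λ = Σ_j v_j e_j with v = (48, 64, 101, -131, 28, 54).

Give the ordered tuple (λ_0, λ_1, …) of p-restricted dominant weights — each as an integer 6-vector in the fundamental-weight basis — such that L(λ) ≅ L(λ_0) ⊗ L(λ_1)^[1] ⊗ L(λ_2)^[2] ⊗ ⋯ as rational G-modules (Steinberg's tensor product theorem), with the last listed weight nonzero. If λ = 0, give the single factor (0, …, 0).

((1, 0, 0, 0, 0, 0), (1, 0, 1, 0, 0, 0), (1, 0, 0, 1, 0, 1), (0, 0, 0, 0, 0, 1), (0, 0, 0, 1, 1, 1))

ω-coordinates c = M·v, v = (48, 64, 101, -131, 28, 54):
  c_1 = (0)·(48) + (0)·(64) + (-1)·(101) + (0)·(-131) + (0)·(28) + (2)·(54) = 7
  c_2 = (-10)·(48) + (7)·(64) + (-6)·(101) + (-2)·(-131) + (-2)·(28) + (8)·(54) = 0
  c_3 = (4)·(48) + (0)·(64) + (-8)·(101) + (0)·(-131) + (-3)·(28) + (13)·(54) = 2
  c_4 = (-1)·(48) + (0)·(64) + (2)·(101) + (0)·(-131) + (1)·(28) + (-3)·(54) = 20
  c_5 = (6)·(48) + (-4)·(64) + (3)·(101) + (1)·(-131) + (1)·(28) + (-4)·(54) = 16
  c_6 = (-6)·(48) + (3)·(64) + (1)·(101) + (-1)·(-131) + (0)·(28) + (-2)·(54) = 28
Writing each c_i in base p = 2:
  c_1 = 7 = 1·2^0 + 1·2^1 + 1·2^2
  c_2 = 0
  c_3 = 2 = 0·2^0 + 1·2^1
  c_4 = 20 = 0·2^0 + 0·2^1 + 1·2^2 + 0·2^3 + 1·2^4
  c_5 = 16 = 0·2^0 + 0·2^1 + 0·2^2 + 0·2^3 + 1·2^4
  c_6 = 28 = 0·2^0 + 0·2^1 + 1·2^2 + 1·2^3 + 1·2^4
p-restricted factor λ_0 = (1, 0, 0, 0, 0, 0)
p-restricted factor λ_1 = (1, 0, 1, 0, 0, 0)
p-restricted factor λ_2 = (1, 0, 0, 1, 0, 1)
p-restricted factor λ_3 = (0, 0, 0, 0, 0, 1)
p-restricted factor λ_4 = (0, 0, 0, 1, 1, 1)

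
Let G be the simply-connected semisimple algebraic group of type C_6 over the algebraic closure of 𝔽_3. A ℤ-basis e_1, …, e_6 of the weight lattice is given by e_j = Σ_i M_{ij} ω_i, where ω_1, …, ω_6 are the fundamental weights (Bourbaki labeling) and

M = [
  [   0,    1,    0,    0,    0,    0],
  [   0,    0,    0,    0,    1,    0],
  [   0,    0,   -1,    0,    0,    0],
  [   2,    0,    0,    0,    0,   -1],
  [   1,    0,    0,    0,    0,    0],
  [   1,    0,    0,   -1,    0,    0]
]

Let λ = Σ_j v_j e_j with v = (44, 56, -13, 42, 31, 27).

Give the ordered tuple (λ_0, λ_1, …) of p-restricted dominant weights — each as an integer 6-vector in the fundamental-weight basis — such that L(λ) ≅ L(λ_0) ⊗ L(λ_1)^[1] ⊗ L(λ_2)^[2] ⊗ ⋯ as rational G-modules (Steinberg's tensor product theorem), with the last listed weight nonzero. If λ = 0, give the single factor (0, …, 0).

ω-coordinates c = M·v, v = (44, 56, -13, 42, 31, 27):
  c_1 = 0*44 + 1*56 + 0*-13 + 0*42 + 0*31 + 0*27 = 56
  c_2 = 0*44 + 0*56 + 0*-13 + 0*42 + 1*31 + 0*27 = 31
  c_3 = 0*44 + 0*56 + -1*-13 + 0*42 + 0*31 + 0*27 = 13
  c_4 = 2*44 + 0*56 + 0*-13 + 0*42 + 0*31 + -1*27 = 61
  c_5 = 1*44 + 0*56 + 0*-13 + 0*42 + 0*31 + 0*27 = 44
  c_6 = 1*44 + 0*56 + 0*-13 + -1*42 + 0*31 + 0*27 = 2
Base-3 expansion of each c_i:
  c_1 = 56 = 2·3^0 + 0·3^1 + 0·3^2 + 2·3^3
  c_2 = 31 = 1·3^0 + 1·3^1 + 0·3^2 + 1·3^3
  c_3 = 13 = 1·3^0 + 1·3^1 + 1·3^2
  c_4 = 61 = 1·3^0 + 2·3^1 + 0·3^2 + 2·3^3
  c_5 = 44 = 2·3^0 + 2·3^1 + 1·3^2 + 1·3^3
  c_6 = 2 = 2·3^0
λ_0 = (2, 1, 1, 1, 2, 2)
λ_1 = (0, 1, 1, 2, 2, 0)
λ_2 = (0, 0, 1, 0, 1, 0)
λ_3 = (2, 1, 0, 2, 1, 0)

((2, 1, 1, 1, 2, 2), (0, 1, 1, 2, 2, 0), (0, 0, 1, 0, 1, 0), (2, 1, 0, 2, 1, 0))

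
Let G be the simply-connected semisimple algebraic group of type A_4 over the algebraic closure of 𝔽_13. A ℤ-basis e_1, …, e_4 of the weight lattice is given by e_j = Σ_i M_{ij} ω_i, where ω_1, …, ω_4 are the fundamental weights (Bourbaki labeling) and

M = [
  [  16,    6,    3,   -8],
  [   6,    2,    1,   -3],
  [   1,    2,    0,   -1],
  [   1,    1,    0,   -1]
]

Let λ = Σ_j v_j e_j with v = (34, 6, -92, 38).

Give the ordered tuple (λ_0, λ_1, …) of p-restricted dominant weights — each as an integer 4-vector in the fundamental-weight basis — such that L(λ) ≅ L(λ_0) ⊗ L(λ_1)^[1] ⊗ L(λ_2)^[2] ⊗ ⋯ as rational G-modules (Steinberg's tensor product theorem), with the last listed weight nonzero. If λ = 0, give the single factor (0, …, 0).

ω-coordinates c = M·v, v = (34, 6, -92, 38):
  c_1 = 16*34 + 6*6 + 3*-92 + -8*38 = 0
  c_2 = 6*34 + 2*6 + 1*-92 + -3*38 = 10
  c_3 = 1*34 + 2*6 + 0*-92 + -1*38 = 8
  c_4 = 1*34 + 1*6 + 0*-92 + -1*38 = 2
Expand coordinatewise in base 13:
  c_1 = 0
  c_2 = 10 = 10·13^0
  c_3 = 8 = 8·13^0
  c_4 = 2 = 2·13^0
Factor λ_0 = (0, 10, 8, 2)

((0, 10, 8, 2),)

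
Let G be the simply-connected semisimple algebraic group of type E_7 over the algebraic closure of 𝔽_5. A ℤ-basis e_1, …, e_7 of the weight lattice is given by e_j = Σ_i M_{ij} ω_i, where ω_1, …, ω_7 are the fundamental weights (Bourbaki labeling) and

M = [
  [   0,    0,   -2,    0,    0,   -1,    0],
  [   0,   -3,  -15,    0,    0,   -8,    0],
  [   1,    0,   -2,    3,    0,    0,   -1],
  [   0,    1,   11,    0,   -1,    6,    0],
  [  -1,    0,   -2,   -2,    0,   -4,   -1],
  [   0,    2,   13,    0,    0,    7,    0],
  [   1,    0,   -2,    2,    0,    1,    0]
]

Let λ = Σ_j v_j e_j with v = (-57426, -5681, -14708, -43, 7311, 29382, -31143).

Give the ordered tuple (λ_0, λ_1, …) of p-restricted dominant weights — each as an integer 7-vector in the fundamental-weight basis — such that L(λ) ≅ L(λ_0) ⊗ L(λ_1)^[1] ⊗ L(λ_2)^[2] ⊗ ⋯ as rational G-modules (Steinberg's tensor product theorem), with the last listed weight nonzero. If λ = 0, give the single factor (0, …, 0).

Change of basis e → ω: c = M·v where v = (-57426, -5681, -14708, -43, 7311, 29382, -31143):
  c_1 = (0)·(-57426) + (0)·(-5681) + (-2)·(-14708) + (0)·(-43) + (0)·(7311) + (-1)·(29382) + (0)·(-31143) = 34
  c_2 = (0)·(-57426) + (-3)·(-5681) + (-15)·(-14708) + (0)·(-43) + (0)·(7311) + (-8)·(29382) + (0)·(-31143) = 2607
  c_3 = (1)·(-57426) + (0)·(-5681) + (-2)·(-14708) + (3)·(-43) + (0)·(7311) + (0)·(29382) + (-1)·(-31143) = 3004
  c_4 = (0)·(-57426) + (1)·(-5681) + (11)·(-14708) + (0)·(-43) + (-1)·(7311) + (6)·(29382) + (0)·(-31143) = 1512
  c_5 = (-1)·(-57426) + (0)·(-5681) + (-2)·(-14708) + (-2)·(-43) + (0)·(7311) + (-4)·(29382) + (-1)·(-31143) = 543
  c_6 = (0)·(-57426) + (2)·(-5681) + (13)·(-14708) + (0)·(-43) + (0)·(7311) + (7)·(29382) + (0)·(-31143) = 3108
  c_7 = (1)·(-57426) + (0)·(-5681) + (-2)·(-14708) + (2)·(-43) + (0)·(7311) + (1)·(29382) + (0)·(-31143) = 1286
Expand coordinatewise in base 5:
  c_1 = 34 = 4·5^0 + 1·5^1 + 1·5^2
  c_2 = 2607 = 2·5^0 + 1·5^1 + 4·5^2 + 0·5^3 + 4·5^4
  c_3 = 3004 = 4·5^0 + 0·5^1 + 0·5^2 + 4·5^3 + 4·5^4
  c_4 = 1512 = 2·5^0 + 2·5^1 + 0·5^2 + 2·5^3 + 2·5^4
  c_5 = 543 = 3·5^0 + 3·5^1 + 1·5^2 + 4·5^3
  c_6 = 3108 = 3·5^0 + 1·5^1 + 4·5^2 + 4·5^3 + 4·5^4
  c_7 = 1286 = 1·5^0 + 2·5^1 + 1·5^2 + 0·5^3 + 2·5^4
Factor λ_0 = (4, 2, 4, 2, 3, 3, 1)
Factor λ_1 = (1, 1, 0, 2, 3, 1, 2)
Factor λ_2 = (1, 4, 0, 0, 1, 4, 1)
Factor λ_3 = (0, 0, 4, 2, 4, 4, 0)
Factor λ_4 = (0, 4, 4, 2, 0, 4, 2)

((4, 2, 4, 2, 3, 3, 1), (1, 1, 0, 2, 3, 1, 2), (1, 4, 0, 0, 1, 4, 1), (0, 0, 4, 2, 4, 4, 0), (0, 4, 4, 2, 0, 4, 2))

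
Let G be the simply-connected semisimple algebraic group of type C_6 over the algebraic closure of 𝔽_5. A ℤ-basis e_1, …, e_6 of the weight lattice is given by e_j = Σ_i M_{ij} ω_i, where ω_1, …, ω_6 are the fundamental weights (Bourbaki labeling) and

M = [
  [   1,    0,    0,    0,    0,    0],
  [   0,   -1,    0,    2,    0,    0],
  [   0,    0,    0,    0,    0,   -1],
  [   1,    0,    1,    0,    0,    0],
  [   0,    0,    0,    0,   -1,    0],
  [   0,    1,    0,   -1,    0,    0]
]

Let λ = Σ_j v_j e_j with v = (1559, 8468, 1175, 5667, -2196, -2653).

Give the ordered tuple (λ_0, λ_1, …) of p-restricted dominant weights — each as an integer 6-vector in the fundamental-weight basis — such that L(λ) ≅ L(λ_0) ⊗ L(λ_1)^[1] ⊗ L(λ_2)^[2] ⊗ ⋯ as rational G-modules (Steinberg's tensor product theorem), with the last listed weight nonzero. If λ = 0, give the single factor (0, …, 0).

((4, 1, 3, 4, 1, 1), (1, 3, 0, 1, 4, 0), (2, 4, 1, 4, 2, 2), (2, 2, 1, 1, 2, 2), (2, 4, 4, 4, 3, 4))

ω-coordinates c = M·v, v = (1559, 8468, 1175, 5667, -2196, -2653):
  c_1 = 1*1559 + 0*8468 + 0*1175 + 0*5667 + 0*-2196 + 0*-2653 = 1559
  c_2 = 0*1559 + -1*8468 + 0*1175 + 2*5667 + 0*-2196 + 0*-2653 = 2866
  c_3 = 0*1559 + 0*8468 + 0*1175 + 0*5667 + 0*-2196 + -1*-2653 = 2653
  c_4 = 1*1559 + 0*8468 + 1*1175 + 0*5667 + 0*-2196 + 0*-2653 = 2734
  c_5 = 0*1559 + 0*8468 + 0*1175 + 0*5667 + -1*-2196 + 0*-2653 = 2196
  c_6 = 0*1559 + 1*8468 + 0*1175 + -1*5667 + 0*-2196 + 0*-2653 = 2801
Base-5 expansion of each c_i:
  c_1 = 1559 = 4·5^0 + 1·5^1 + 2·5^2 + 2·5^3 + 2·5^4
  c_2 = 2866 = 1·5^0 + 3·5^1 + 4·5^2 + 2·5^3 + 4·5^4
  c_3 = 2653 = 3·5^0 + 0·5^1 + 1·5^2 + 1·5^3 + 4·5^4
  c_4 = 2734 = 4·5^0 + 1·5^1 + 4·5^2 + 1·5^3 + 4·5^4
  c_5 = 2196 = 1·5^0 + 4·5^1 + 2·5^2 + 2·5^3 + 3·5^4
  c_6 = 2801 = 1·5^0 + 0·5^1 + 2·5^2 + 2·5^3 + 4·5^4
λ_0 = (4, 1, 3, 4, 1, 1)
λ_1 = (1, 3, 0, 1, 4, 0)
λ_2 = (2, 4, 1, 4, 2, 2)
λ_3 = (2, 2, 1, 1, 2, 2)
λ_4 = (2, 4, 4, 4, 3, 4)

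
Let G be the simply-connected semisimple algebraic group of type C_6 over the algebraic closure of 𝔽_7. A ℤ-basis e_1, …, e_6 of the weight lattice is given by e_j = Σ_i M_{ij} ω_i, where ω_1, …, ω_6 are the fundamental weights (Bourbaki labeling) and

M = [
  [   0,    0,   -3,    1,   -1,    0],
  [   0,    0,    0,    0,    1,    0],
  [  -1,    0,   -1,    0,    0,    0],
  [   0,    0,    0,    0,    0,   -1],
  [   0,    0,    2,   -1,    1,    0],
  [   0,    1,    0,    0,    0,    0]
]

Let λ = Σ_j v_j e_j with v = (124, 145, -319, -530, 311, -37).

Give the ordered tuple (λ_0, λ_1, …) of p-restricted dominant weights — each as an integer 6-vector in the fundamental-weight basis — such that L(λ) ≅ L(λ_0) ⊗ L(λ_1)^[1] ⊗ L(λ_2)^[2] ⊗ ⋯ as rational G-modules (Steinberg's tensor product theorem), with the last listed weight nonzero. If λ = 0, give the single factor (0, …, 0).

ω-coordinates c = M·v, v = (124, 145, -319, -530, 311, -37):
  c_1 = 0·124 + 0·145 + (-3)·(-319) + (1)·(-530) + (-1)·(311) + (0)·(-37) = 116
  c_2 = 0·124 + 0·145 + (0)·(-319) + (0)·(-530) + 1·311 + (0)·(-37) = 311
  c_3 = (-1)·(124) + 0·145 + (-1)·(-319) + (0)·(-530) + 0·311 + (0)·(-37) = 195
  c_4 = 0·124 + 0·145 + (0)·(-319) + (0)·(-530) + 0·311 + (-1)·(-37) = 37
  c_5 = 0·124 + 0·145 + (2)·(-319) + (-1)·(-530) + 1·311 + (0)·(-37) = 203
  c_6 = 0·124 + 1·145 + (0)·(-319) + (0)·(-530) + 0·311 + (0)·(-37) = 145
Expand coordinatewise in base 7:
  c_1 = 116 = 4·7^0 + 2·7^1 + 2·7^2
  c_2 = 311 = 3·7^0 + 2·7^1 + 6·7^2
  c_3 = 195 = 6·7^0 + 6·7^1 + 3·7^2
  c_4 = 37 = 2·7^0 + 5·7^1
  c_5 = 203 = 0·7^0 + 1·7^1 + 4·7^2
  c_6 = 145 = 5·7^0 + 6·7^1 + 2·7^2
Factor λ_0 = (4, 3, 6, 2, 0, 5)
Factor λ_1 = (2, 2, 6, 5, 1, 6)
Factor λ_2 = (2, 6, 3, 0, 4, 2)

((4, 3, 6, 2, 0, 5), (2, 2, 6, 5, 1, 6), (2, 6, 3, 0, 4, 2))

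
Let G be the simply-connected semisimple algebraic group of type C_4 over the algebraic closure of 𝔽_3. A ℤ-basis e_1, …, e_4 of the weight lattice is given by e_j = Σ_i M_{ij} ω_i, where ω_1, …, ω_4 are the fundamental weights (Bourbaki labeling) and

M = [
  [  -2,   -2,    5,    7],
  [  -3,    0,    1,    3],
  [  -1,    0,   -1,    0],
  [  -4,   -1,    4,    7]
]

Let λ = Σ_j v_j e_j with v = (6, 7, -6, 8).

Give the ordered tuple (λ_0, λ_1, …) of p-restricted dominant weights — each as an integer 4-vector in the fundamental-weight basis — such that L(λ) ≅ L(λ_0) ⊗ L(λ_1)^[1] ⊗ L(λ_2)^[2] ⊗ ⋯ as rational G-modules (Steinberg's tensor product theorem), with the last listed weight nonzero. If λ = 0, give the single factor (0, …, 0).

((0, 0, 0, 1),)

In the fundamental-weight basis, λ has coordinates c = M·v (v = (6, 7, -6, 8)):
  c_1 = -2*6 + -2*7 + 5*-6 + 7*8 = 0
  c_2 = -3*6 + 0*7 + 1*-6 + 3*8 = 0
  c_3 = -1*6 + 0*7 + -1*-6 + 0*8 = 0
  c_4 = -4*6 + -1*7 + 4*-6 + 7*8 = 1
Base-3 expansion of each c_i:
  c_1 = 0
  c_2 = 0
  c_3 = 0
  c_4 = 1 = 1·3^0
Factor λ_0 = (0, 0, 0, 1)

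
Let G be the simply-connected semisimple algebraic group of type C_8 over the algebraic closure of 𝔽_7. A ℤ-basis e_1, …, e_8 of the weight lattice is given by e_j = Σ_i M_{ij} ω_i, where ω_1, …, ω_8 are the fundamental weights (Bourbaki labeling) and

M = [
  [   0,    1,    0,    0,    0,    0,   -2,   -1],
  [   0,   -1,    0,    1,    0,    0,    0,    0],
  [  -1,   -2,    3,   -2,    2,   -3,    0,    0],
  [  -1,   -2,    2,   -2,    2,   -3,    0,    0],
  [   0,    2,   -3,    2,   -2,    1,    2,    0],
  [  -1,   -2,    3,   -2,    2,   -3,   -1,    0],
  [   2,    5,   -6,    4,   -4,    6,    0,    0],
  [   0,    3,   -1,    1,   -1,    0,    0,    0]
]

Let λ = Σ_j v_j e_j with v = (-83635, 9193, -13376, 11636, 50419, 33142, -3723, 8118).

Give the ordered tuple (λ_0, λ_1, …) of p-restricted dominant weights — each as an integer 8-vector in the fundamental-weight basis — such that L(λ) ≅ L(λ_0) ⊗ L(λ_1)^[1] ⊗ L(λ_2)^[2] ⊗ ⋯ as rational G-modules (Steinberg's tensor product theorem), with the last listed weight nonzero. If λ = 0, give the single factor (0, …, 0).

((2, 0, 6, 5, 1, 5, 4, 2), (6, 6, 3, 3, 4, 3, 3, 2), (5, 0, 3, 3, 2, 2, 5, 2), (3, 0, 2, 6, 5, 6, 0, 6), (3, 1, 1, 6, 2, 2, 1, 0))

Change of basis e → ω: c = M·v where v = (-83635, 9193, -13376, 11636, 50419, 33142, -3723, 8118):
  c_1 = (0)·(-83635) + (1)·(9193) + (0)·(-13376) + (0)·(11636) + (0)·(50419) + (0)·(33142) + (-2)·(-3723) + (-1)·(8118) = 8521
  c_2 = (0)·(-83635) + (-1)·(9193) + (0)·(-13376) + (1)·(11636) + (0)·(50419) + (0)·(33142) + (0)·(-3723) + (0)·(8118) = 2443
  c_3 = (-1)·(-83635) + (-2)·(9193) + (3)·(-13376) + (-2)·(11636) + (2)·(50419) + (-3)·(33142) + (0)·(-3723) + (0)·(8118) = 3261
  c_4 = (-1)·(-83635) + (-2)·(9193) + (2)·(-13376) + (-2)·(11636) + (2)·(50419) + (-3)·(33142) + (0)·(-3723) + (0)·(8118) = 16637
  c_5 = (0)·(-83635) + (2)·(9193) + (-3)·(-13376) + (2)·(11636) + (-2)·(50419) + (1)·(33142) + (2)·(-3723) + (0)·(8118) = 6644
  c_6 = (-1)·(-83635) + (-2)·(9193) + (3)·(-13376) + (-2)·(11636) + (2)·(50419) + (-3)·(33142) + (-1)·(-3723) + (0)·(8118) = 6984
  c_7 = (2)·(-83635) + (5)·(9193) + (-6)·(-13376) + (4)·(11636) + (-4)·(50419) + (6)·(33142) + (0)·(-3723) + (0)·(8118) = 2671
  c_8 = (0)·(-83635) + (3)·(9193) + (-1)·(-13376) + (1)·(11636) + (-1)·(50419) + (0)·(33142) + (0)·(-3723) + (0)·(8118) = 2172
Writing each c_i in base p = 7:
  c_1 = 8521 = 2·7^0 + 6·7^1 + 5·7^2 + 3·7^3 + 3·7^4
  c_2 = 2443 = 0·7^0 + 6·7^1 + 0·7^2 + 0·7^3 + 1·7^4
  c_3 = 3261 = 6·7^0 + 3·7^1 + 3·7^2 + 2·7^3 + 1·7^4
  c_4 = 16637 = 5·7^0 + 3·7^1 + 3·7^2 + 6·7^3 + 6·7^4
  c_5 = 6644 = 1·7^0 + 4·7^1 + 2·7^2 + 5·7^3 + 2·7^4
  c_6 = 6984 = 5·7^0 + 3·7^1 + 2·7^2 + 6·7^3 + 2·7^4
  c_7 = 2671 = 4·7^0 + 3·7^1 + 5·7^2 + 0·7^3 + 1·7^4
  c_8 = 2172 = 2·7^0 + 2·7^1 + 2·7^2 + 6·7^3
p-restricted factor λ_0 = (2, 0, 6, 5, 1, 5, 4, 2)
p-restricted factor λ_1 = (6, 6, 3, 3, 4, 3, 3, 2)
p-restricted factor λ_2 = (5, 0, 3, 3, 2, 2, 5, 2)
p-restricted factor λ_3 = (3, 0, 2, 6, 5, 6, 0, 6)
p-restricted factor λ_4 = (3, 1, 1, 6, 2, 2, 1, 0)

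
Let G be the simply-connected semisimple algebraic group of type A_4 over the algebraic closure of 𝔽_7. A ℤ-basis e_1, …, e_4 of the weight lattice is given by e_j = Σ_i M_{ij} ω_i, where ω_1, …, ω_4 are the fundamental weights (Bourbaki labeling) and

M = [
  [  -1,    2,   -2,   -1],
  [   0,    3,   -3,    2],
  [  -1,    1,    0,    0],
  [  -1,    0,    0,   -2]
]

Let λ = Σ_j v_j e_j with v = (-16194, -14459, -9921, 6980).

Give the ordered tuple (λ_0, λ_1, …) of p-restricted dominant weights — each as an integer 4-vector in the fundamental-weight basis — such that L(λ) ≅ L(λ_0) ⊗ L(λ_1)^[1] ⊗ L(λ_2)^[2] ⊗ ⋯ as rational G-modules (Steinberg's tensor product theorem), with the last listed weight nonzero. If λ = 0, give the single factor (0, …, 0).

((5, 3, 6, 1), (5, 0, 2, 4), (2, 0, 0, 3), (0, 1, 5, 6))

Compute c_i = Σ_j M_{ij} v_j with v = (-16194, -14459, -9921, 6980):
  c_1 = (-1)·(-16194) + (2)·(-14459) + (-2)·(-9921) + (-1)·(6980) = 138
  c_2 = (0)·(-16194) + (3)·(-14459) + (-3)·(-9921) + (2)·(6980) = 346
  c_3 = (-1)·(-16194) + (1)·(-14459) + (0)·(-9921) + (0)·(6980) = 1735
  c_4 = (-1)·(-16194) + (0)·(-14459) + (0)·(-9921) + (-2)·(6980) = 2234
Base-7 expansion of each c_i:
  c_1 = 138 = 5·7^0 + 5·7^1 + 2·7^2
  c_2 = 346 = 3·7^0 + 0·7^1 + 0·7^2 + 1·7^3
  c_3 = 1735 = 6·7^0 + 2·7^1 + 0·7^2 + 5·7^3
  c_4 = 2234 = 1·7^0 + 4·7^1 + 3·7^2 + 6·7^3
Factor λ_0 = (5, 3, 6, 1)
Factor λ_1 = (5, 0, 2, 4)
Factor λ_2 = (2, 0, 0, 3)
Factor λ_3 = (0, 1, 5, 6)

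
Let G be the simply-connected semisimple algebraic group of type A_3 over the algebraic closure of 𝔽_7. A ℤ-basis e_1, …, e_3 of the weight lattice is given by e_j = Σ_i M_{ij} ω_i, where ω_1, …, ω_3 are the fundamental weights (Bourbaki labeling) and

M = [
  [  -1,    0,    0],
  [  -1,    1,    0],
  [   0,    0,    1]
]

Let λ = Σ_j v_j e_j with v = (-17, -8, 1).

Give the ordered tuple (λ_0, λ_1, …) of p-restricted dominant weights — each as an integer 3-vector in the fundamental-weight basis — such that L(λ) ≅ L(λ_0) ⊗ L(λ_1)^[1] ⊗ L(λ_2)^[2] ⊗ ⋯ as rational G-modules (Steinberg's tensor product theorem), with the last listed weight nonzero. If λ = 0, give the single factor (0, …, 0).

In the fundamental-weight basis, λ has coordinates c = M·v (v = (-17, -8, 1)):
  c_1 = (-1)·(-17) + (0)·(-8) + (0)·(1) = 17
  c_2 = (-1)·(-17) + (1)·(-8) + (0)·(1) = 9
  c_3 = (0)·(-17) + (0)·(-8) + (1)·(1) = 1
Expand coordinatewise in base 7:
  c_1 = 17 = 3·7^0 + 2·7^1
  c_2 = 9 = 2·7^0 + 1·7^1
  c_3 = 1 = 1·7^0
Factor λ_0 = (3, 2, 1)
Factor λ_1 = (2, 1, 0)

((3, 2, 1), (2, 1, 0))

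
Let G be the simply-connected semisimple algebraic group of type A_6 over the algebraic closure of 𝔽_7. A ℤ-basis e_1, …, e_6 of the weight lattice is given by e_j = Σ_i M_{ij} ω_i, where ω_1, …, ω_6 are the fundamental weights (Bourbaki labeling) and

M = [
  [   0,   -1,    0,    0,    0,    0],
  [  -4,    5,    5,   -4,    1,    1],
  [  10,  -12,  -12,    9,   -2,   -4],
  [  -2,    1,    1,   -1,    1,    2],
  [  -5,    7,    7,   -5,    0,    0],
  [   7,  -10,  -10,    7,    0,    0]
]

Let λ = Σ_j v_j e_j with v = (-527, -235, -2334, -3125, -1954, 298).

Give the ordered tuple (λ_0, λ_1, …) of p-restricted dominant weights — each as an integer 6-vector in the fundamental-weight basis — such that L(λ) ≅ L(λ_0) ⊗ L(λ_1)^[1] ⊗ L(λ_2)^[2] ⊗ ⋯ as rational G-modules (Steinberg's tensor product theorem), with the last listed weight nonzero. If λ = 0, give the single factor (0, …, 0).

In the fundamental-weight basis, λ has coordinates c = M·v (v = (-527, -235, -2334, -3125, -1954, 298)):
  c_1 = (0)·(-527) + (-1)·(-235) + (0)·(-2334) + (0)·(-3125) + (0)·(-1954) + 0·298 = 235
  c_2 = (-4)·(-527) + (5)·(-235) + (5)·(-2334) + (-4)·(-3125) + (1)·(-1954) + 1·298 = 107
  c_3 = (10)·(-527) + (-12)·(-235) + (-12)·(-2334) + (9)·(-3125) + (-2)·(-1954) + (-4)·(298) = 149
  c_4 = (-2)·(-527) + (1)·(-235) + (1)·(-2334) + (-1)·(-3125) + (1)·(-1954) + 2·298 = 252
  c_5 = (-5)·(-527) + (7)·(-235) + (7)·(-2334) + (-5)·(-3125) + (0)·(-1954) + 0·298 = 277
  c_6 = (7)·(-527) + (-10)·(-235) + (-10)·(-2334) + (7)·(-3125) + (0)·(-1954) + 0·298 = 126
Base-7 expansion of each c_i:
  c_1 = 235 = 4·7^0 + 5·7^1 + 4·7^2
  c_2 = 107 = 2·7^0 + 1·7^1 + 2·7^2
  c_3 = 149 = 2·7^0 + 0·7^1 + 3·7^2
  c_4 = 252 = 0·7^0 + 1·7^1 + 5·7^2
  c_5 = 277 = 4·7^0 + 4·7^1 + 5·7^2
  c_6 = 126 = 0·7^0 + 4·7^1 + 2·7^2
p-restricted factor λ_0 = (4, 2, 2, 0, 4, 0)
p-restricted factor λ_1 = (5, 1, 0, 1, 4, 4)
p-restricted factor λ_2 = (4, 2, 3, 5, 5, 2)

((4, 2, 2, 0, 4, 0), (5, 1, 0, 1, 4, 4), (4, 2, 3, 5, 5, 2))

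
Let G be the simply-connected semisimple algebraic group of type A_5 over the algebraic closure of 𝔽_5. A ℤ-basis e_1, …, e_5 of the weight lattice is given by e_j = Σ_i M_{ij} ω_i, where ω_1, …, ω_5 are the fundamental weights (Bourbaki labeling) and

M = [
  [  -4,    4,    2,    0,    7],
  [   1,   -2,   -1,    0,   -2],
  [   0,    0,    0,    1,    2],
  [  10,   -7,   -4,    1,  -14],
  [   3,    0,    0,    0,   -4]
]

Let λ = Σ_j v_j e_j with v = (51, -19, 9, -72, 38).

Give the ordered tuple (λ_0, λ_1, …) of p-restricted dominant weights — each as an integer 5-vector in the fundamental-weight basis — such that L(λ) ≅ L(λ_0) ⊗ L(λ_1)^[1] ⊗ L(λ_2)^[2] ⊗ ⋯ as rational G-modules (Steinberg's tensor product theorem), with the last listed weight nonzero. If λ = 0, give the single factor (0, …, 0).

((4, 4, 4, 3, 1),)

Compute c_i = Σ_j M_{ij} v_j with v = (51, -19, 9, -72, 38):
  c_1 = (-4)·(51) + (4)·(-19) + (2)·(9) + (0)·(-72) + (7)·(38) = 4
  c_2 = (1)·(51) + (-2)·(-19) + (-1)·(9) + (0)·(-72) + (-2)·(38) = 4
  c_3 = (0)·(51) + (0)·(-19) + (0)·(9) + (1)·(-72) + (2)·(38) = 4
  c_4 = (10)·(51) + (-7)·(-19) + (-4)·(9) + (1)·(-72) + (-14)·(38) = 3
  c_5 = (3)·(51) + (0)·(-19) + (0)·(9) + (0)·(-72) + (-4)·(38) = 1
Base-5 expansion of each c_i:
  c_1 = 4 = 4·5^0
  c_2 = 4 = 4·5^0
  c_3 = 4 = 4·5^0
  c_4 = 3 = 3·5^0
  c_5 = 1 = 1·5^0
Factor λ_0 = (4, 4, 4, 3, 1)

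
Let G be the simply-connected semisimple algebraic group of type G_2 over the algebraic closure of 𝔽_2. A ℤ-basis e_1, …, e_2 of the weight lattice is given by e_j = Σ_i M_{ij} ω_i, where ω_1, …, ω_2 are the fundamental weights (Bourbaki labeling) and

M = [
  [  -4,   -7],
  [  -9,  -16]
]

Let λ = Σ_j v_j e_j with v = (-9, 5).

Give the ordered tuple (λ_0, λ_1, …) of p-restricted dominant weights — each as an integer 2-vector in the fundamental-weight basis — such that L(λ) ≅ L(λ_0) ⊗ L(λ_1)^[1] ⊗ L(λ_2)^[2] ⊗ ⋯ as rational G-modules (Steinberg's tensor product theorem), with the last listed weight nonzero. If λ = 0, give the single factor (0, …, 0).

In the fundamental-weight basis, λ has coordinates c = M·v (v = (-9, 5)):
  c_1 = (-4)·(-9) + (-7)·(5) = 1
  c_2 = (-9)·(-9) + (-16)·(5) = 1
Expand coordinatewise in base 2:
  c_1 = 1 = 1·2^0
  c_2 = 1 = 1·2^0
λ_0 = (1, 1)

((1, 1),)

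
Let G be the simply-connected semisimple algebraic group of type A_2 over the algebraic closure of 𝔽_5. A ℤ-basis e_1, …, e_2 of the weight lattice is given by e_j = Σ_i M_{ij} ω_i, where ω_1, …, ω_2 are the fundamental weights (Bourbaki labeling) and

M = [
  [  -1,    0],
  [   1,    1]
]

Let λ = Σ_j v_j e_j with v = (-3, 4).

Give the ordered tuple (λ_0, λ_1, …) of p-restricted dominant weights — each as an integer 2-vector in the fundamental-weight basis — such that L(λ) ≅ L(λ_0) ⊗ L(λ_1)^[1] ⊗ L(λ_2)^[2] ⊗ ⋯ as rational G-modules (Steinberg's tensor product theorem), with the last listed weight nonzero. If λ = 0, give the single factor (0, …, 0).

ω-coordinates c = M·v, v = (-3, 4):
  c_1 = (-1)·(-3) + (0)·(4) = 3
  c_2 = (1)·(-3) + (1)·(4) = 1
Expand coordinatewise in base 5:
  c_1 = 3 = 3·5^0
  c_2 = 1 = 1·5^0
p-restricted factor λ_0 = (3, 1)

((3, 1),)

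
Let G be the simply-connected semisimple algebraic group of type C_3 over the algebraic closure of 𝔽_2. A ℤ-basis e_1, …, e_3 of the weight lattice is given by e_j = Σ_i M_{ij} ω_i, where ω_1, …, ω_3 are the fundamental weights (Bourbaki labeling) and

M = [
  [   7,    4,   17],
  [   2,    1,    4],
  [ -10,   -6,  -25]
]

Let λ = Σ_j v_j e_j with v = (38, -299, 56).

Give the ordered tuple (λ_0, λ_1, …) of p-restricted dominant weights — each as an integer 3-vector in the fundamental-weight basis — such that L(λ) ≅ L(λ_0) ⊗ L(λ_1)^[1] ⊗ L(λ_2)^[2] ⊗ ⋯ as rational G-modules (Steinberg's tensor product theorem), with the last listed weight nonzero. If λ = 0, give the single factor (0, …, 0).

ω-coordinates c = M·v, v = (38, -299, 56):
  c_1 = 7*38 + 4*-299 + 17*56 = 22
  c_2 = 2*38 + 1*-299 + 4*56 = 1
  c_3 = -10*38 + -6*-299 + -25*56 = 14
p = 2; digits c_i = Σ_j d_{ij}·2^j, 0 ≤ d_{ij} < 2:
  c_1 = 22 = 0·2^0 + 1·2^1 + 1·2^2 + 0·2^3 + 1·2^4
  c_2 = 1 = 1·2^0
  c_3 = 14 = 0·2^0 + 1·2^1 + 1·2^2 + 1·2^3
Factor λ_0 = (0, 1, 0)
Factor λ_1 = (1, 0, 1)
Factor λ_2 = (1, 0, 1)
Factor λ_3 = (0, 0, 1)
Factor λ_4 = (1, 0, 0)

((0, 1, 0), (1, 0, 1), (1, 0, 1), (0, 0, 1), (1, 0, 0))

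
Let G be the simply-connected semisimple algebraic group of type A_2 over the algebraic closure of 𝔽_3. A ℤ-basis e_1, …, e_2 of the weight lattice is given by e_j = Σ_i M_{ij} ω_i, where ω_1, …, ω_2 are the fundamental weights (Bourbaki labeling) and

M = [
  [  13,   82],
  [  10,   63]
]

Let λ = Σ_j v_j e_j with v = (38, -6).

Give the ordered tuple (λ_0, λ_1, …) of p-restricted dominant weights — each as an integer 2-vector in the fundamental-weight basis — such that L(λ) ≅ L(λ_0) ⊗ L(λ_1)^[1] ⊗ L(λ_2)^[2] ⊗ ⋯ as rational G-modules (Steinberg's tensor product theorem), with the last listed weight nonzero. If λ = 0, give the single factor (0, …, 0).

ω-coordinates c = M·v, v = (38, -6):
  c_1 = 13*38 + 82*-6 = 2
  c_2 = 10*38 + 63*-6 = 2
Expand coordinatewise in base 3:
  c_1 = 2 = 2·3^0
  c_2 = 2 = 2·3^0
p-restricted factor λ_0 = (2, 2)

((2, 2),)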